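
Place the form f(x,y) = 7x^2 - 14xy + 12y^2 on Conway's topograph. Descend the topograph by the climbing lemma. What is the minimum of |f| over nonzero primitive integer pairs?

translate: b→0 (≡-14 mod 14), so (7,-14,12)→(7,0,5)
flip: (7,0,5)→(5,0,7)
reduced (well bottom): (5,0,7) with a≤c, −a<b≤a
well minimum = a = 5

5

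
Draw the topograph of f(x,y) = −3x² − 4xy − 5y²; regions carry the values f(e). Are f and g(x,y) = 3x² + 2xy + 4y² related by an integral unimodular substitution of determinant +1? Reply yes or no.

D₁ = -44, D₂ = -44
f is negative-definite; reduce −f:
−f: translate: b→-2 (≡4 mod 6), so (3,4,5)→(3,-2,4)
−f: reduced (well bottom): (3,-2,4) with a≤c, −a<b≤a
flip sign back: reduced form of f is (-3,2,-4)
g: reduced (well bottom): (3,2,4) with a≤c, −a<b≤a
reduced forms (-3, 2, -4) vs (3, 2, 4) ⇒ inequivalent

no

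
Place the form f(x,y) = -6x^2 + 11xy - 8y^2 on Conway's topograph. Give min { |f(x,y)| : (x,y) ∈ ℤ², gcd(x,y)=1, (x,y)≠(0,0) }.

translate: b→1 (≡-11 mod 12), so (6,-11,8)→(6,1,3)
flip: (6,1,3)→(3,-1,6)
reduced (well bottom): (3,-1,6) with a≤c, −a<b≤a
well minimum |f| = |-3| = 3 (negative-definite)

3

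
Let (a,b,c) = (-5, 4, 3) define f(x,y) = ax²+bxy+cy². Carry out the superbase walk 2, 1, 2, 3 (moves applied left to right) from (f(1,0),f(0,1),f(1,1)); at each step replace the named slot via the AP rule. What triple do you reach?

start (-5,3,2) = (f(1,0),f(0,1),f(1,1))
replace slot 2: 2·((-5)+2) − 3 = -9 → (-5,-9,2)
replace slot 1: 2·((-9)+2) − (-5) = -9 → (-9,-9,2)
replace slot 2: 2·((-9)+2) − (-9) = -5 → (-9,-5,2)
replace slot 3: 2·((-9)+(-5)) − 2 = -30 → (-9,-5,-30)

-9,-5,-30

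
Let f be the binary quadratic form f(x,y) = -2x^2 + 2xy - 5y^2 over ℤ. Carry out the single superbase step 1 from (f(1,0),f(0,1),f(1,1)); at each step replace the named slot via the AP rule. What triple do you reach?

start (-2,-5,-5) = (f(1,0),f(0,1),f(1,1))
replace slot 1: 2·((-5)+(-5)) − (-2) = -18 → (-18,-5,-5)

-18,-5,-5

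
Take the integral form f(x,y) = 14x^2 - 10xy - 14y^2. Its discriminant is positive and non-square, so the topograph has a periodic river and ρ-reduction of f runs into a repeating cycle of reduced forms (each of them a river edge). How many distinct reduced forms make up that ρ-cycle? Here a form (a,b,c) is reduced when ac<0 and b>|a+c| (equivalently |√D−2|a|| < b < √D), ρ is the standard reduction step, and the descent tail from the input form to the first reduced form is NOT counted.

D = 884, ⌊√D⌋ = 29
descent: ρ → (-14,10,14)  [lands on river]
river: ρ → (14,18,-10)
river: ρ → (-10,22,10)
river: ρ → (10,18,-14)
ρ-cycle length = 4 (tail of 1 descent step not counted)

4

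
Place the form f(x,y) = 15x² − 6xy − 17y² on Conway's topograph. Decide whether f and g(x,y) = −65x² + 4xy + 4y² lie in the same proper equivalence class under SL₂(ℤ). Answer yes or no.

D₁ = 1056, D₂ = 1056
river cycle of f (length 6): (-17, 6, 15), (15, 24, -8), (-8, 24, 15), (15, 6, -17), (-17, 28, 4), (4, 28, -17)
river cycle of g (length 6): (4, 28, -17), (-17, 6, 15), (15, 24, -8), (-8, 24, 15), (15, 6, -17), (-17, 28, 4)
cycles coincide ⇒ equivalent

yes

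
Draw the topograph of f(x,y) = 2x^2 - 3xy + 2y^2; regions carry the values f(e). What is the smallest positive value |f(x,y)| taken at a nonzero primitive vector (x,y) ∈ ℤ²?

translate: b→1 (≡-3 mod 4), so (2,-3,2)→(2,1,1)
flip: (2,1,1)→(1,-1,2)
translate: b→1 (≡-1 mod 2), so (1,-1,2)→(1,1,2)
reduced (well bottom): (1,1,2) with a≤c, −a<b≤a
well minimum = a = 1

1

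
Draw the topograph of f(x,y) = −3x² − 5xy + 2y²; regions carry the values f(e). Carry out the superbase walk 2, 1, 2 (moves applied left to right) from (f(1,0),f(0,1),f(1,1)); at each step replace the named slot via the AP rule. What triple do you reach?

start (-3,2,-6) = (f(1,0),f(0,1),f(1,1))
replace slot 2: 2·((-3)+(-6)) − 2 = -20 → (-3,-20,-6)
replace slot 1: 2·((-20)+(-6)) − (-3) = -49 → (-49,-20,-6)
replace slot 2: 2·((-49)+(-6)) − (-20) = -90 → (-49,-90,-6)

-49,-90,-6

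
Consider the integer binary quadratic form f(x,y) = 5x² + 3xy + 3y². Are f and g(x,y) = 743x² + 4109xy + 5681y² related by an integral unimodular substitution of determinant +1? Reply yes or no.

D₁ = -51, D₂ = -51
f: flip: (5,3,3)→(3,-3,5)
f: translate: b→3 (≡-3 mod 6), so (3,-3,5)→(3,3,5)
f: reduced (well bottom): (3,3,5) with a≤c, −a<b≤a
g: translate: b→-349 (≡4109 mod 1486), so (743,4109,5681)→(743,-349,41)
g: flip: (743,-349,41)→(41,349,743)
g: translate: b→21 (≡349 mod 82), so (41,349,743)→(41,21,3)
g: flip: (41,21,3)→(3,-21,41)
g: translate: b→3 (≡-21 mod 6), so (3,-21,41)→(3,3,5)
g: reduced (well bottom): (3,3,5) with a≤c, −a<b≤a
reduced forms (3, 3, 5) vs (3, 3, 5) ⇒ equivalent

yes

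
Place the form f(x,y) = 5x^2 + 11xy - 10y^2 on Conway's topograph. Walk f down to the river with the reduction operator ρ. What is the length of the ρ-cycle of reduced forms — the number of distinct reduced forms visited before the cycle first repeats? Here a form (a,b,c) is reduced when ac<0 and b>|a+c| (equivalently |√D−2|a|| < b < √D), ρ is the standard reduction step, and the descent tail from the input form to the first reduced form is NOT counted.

D = 321, ⌊√D⌋ = 17
river: ρ → (-10,9,6)
river: ρ → (6,15,-4)
river: ρ → (-4,17,2)
river: ρ → (2,15,-12)
river: ρ → (-12,9,5)
river: ρ → (5,11,-10)
ρ-cycle length = 6 (tail of 0 descent steps not counted)

6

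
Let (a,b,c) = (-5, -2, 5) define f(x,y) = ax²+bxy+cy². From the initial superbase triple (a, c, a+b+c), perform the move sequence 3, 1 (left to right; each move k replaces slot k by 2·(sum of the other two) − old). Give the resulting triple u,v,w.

start (-5,5,-2) = (f(1,0),f(0,1),f(1,1))
replace slot 3: 2·((-5)+5) − (-2) = 2 → (-5,5,2)
replace slot 1: 2·(5+2) − (-5) = 19 → (19,5,2)

19,5,2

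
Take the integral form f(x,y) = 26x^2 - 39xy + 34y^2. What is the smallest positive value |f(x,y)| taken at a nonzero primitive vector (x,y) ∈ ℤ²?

translate: b→13 (≡-39 mod 52), so (26,-39,34)→(26,13,21)
flip: (26,13,21)→(21,-13,26)
reduced (well bottom): (21,-13,26) with a≤c, −a<b≤a
well minimum = a = 21

21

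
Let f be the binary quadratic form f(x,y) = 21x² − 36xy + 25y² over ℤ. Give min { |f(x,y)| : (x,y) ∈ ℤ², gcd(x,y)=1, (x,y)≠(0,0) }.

translate: b→6 (≡-36 mod 42), so (21,-36,25)→(21,6,10)
flip: (21,6,10)→(10,-6,21)
reduced (well bottom): (10,-6,21) with a≤c, −a<b≤a
well minimum = a = 10

10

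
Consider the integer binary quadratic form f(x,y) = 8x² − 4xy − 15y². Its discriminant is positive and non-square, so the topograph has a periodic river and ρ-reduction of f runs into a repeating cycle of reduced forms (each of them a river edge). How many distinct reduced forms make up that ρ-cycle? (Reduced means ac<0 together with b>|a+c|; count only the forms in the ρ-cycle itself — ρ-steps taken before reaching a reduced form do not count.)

D = 496, ⌊√D⌋ = 22
descent: ρ → (-15,4,8)
descent: ρ → (8,12,-11)  [lands on river]
river: ρ → (-11,10,9)
river: ρ → (9,8,-12)
river: ρ → (-12,16,5)
river: ρ → (5,14,-15)
river: ρ → (-15,16,4)
river: ρ → (4,16,-15)
river: ρ → (-15,14,5)
river: ρ → (5,16,-12)
river: ρ → (-12,8,9)
river: ρ → (9,10,-11)
river: ρ → (-11,12,8)
river: ρ → (8,20,-3)
river: ρ → (-3,22,1)
river: ρ → (1,22,-3)
river: ρ → (-3,20,8)
ρ-cycle length = 16 (tail of 2 descent steps not counted)

16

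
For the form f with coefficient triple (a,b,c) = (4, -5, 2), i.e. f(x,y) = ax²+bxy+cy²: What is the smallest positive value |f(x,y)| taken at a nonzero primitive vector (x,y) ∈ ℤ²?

translate: b→3 (≡-5 mod 8), so (4,-5,2)→(4,3,1)
flip: (4,3,1)→(1,-3,4)
translate: b→1 (≡-3 mod 2), so (1,-3,4)→(1,1,2)
reduced (well bottom): (1,1,2) with a≤c, −a<b≤a
well minimum = a = 1

1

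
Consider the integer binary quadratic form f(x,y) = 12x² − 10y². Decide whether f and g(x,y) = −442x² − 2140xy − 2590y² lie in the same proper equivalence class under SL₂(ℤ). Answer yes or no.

D₁ = 480, D₂ = 480
river cycle of f (length 2): (-10, 20, 2), (2, 20, -10)
river cycle of g (length 2): (-10, 20, 2), (2, 20, -10)
cycles coincide ⇒ equivalent

yes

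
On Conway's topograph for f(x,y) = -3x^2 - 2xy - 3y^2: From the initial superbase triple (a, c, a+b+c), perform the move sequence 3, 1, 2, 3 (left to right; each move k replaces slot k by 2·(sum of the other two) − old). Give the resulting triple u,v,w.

start (-3,-3,-8) = (f(1,0),f(0,1),f(1,1))
replace slot 3: 2·((-3)+(-3)) − (-8) = -4 → (-3,-3,-4)
replace slot 1: 2·((-3)+(-4)) − (-3) = -11 → (-11,-3,-4)
replace slot 2: 2·((-11)+(-4)) − (-3) = -27 → (-11,-27,-4)
replace slot 3: 2·((-11)+(-27)) − (-4) = -72 → (-11,-27,-72)

-11,-27,-72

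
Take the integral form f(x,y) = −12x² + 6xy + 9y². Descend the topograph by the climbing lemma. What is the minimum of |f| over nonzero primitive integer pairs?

river: ρ → (9,12,-9)
river: ρ → (-9,6,12)
river: ρ → (12,18,-3)
river: ρ → (-3,18,12)
river: ρ → (12,6,-9)
river: ρ → (-9,12,9)
river: ρ → (9,6,-12)
river: ρ → (-12,18,3)
river: ρ → (3,18,-12)
river: ρ → (-12,6,9)
closes: descent 0, river 10
min |a| on river = 3

3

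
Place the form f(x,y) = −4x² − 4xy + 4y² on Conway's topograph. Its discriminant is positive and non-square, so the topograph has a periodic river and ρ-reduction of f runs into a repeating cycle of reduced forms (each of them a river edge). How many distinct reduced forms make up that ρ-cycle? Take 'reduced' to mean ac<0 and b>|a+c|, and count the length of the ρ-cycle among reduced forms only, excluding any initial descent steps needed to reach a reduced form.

D = 80, ⌊√D⌋ = 8
descent: ρ → (4,4,-4)  [lands on river]
river: ρ → (-4,4,4)
ρ-cycle length = 2 (tail of 1 descent step not counted)

2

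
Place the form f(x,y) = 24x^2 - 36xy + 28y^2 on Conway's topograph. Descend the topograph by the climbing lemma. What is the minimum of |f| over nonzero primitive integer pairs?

translate: b→12 (≡-36 mod 48), so (24,-36,28)→(24,12,16)
flip: (24,12,16)→(16,-12,24)
reduced (well bottom): (16,-12,24) with a≤c, −a<b≤a
well minimum = a = 16

16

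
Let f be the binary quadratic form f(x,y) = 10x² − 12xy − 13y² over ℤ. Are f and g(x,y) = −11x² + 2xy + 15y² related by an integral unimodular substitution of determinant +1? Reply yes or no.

D₁ = 664, D₂ = 664
river cycle of f (length 22): (-13, 12, 10), (10, 8, -15), (-15, 22, 3), (3, 20, -22), (-22, 24, 1), (1, 24, -22), (-22, 20, 3), (3, 22, -15), (-15, 8, 10), (10, 12, -13), … (12 more)
river cycle of g (length 22): (-11, 24, 2), (2, 24, -11), (-11, 20, 6), (6, 16, -17), (-17, 18, 5), (5, 22, -9), (-9, 14, 13), (13, 12, -10), (-10, 8, 15), (15, 22, -3), … (12 more)
cycles differ ⇒ inequivalent

no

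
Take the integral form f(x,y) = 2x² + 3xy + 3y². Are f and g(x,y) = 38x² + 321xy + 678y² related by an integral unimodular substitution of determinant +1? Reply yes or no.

D₁ = -15, D₂ = -15
f: translate: b→-1 (≡3 mod 4), so (2,3,3)→(2,-1,2)
f: flip: (2,-1,2)→(2,1,2)
f: reduced (well bottom): (2,1,2) with a≤c, −a<b≤a
g: translate: b→17 (≡321 mod 76), so (38,321,678)→(38,17,2)
g: flip: (38,17,2)→(2,-17,38)
g: translate: b→-1 (≡-17 mod 4), so (2,-17,38)→(2,-1,2)
g: flip: (2,-1,2)→(2,1,2)
g: reduced (well bottom): (2,1,2) with a≤c, −a<b≤a
reduced forms (2, 1, 2) vs (2, 1, 2) ⇒ equivalent

yes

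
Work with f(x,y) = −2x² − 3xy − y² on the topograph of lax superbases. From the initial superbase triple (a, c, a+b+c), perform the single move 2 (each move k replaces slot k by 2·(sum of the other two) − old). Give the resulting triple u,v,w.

start (-2,-1,-6) = (f(1,0),f(0,1),f(1,1))
replace slot 2: 2·((-2)+(-6)) − (-1) = -15 → (-2,-15,-6)

-2,-15,-6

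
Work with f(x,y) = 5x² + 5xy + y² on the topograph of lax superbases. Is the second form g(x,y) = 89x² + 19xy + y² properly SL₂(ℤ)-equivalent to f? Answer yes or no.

D₁ = 5, D₂ = 5
river cycle of f (length 2): (1, 1, -1), (-1, 1, 1)
river cycle of g (length 2): (1, 1, -1), (-1, 1, 1)
cycles coincide ⇒ equivalent

yes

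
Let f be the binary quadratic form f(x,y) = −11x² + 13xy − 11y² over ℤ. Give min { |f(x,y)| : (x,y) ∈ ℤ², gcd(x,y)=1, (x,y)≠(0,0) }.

translate: b→9 (≡-13 mod 22), so (11,-13,11)→(11,9,9)
flip: (11,9,9)→(9,-9,11)
translate: b→9 (≡-9 mod 18), so (9,-9,11)→(9,9,11)
reduced (well bottom): (9,9,11) with a≤c, −a<b≤a
well minimum |f| = |-9| = 9 (negative-definite)

9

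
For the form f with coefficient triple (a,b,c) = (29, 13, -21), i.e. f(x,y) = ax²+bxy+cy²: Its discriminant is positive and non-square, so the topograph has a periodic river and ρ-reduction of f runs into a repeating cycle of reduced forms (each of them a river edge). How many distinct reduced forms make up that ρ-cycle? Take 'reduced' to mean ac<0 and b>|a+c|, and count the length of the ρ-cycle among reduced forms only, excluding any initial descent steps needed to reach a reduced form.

D = 2605, ⌊√D⌋ = 51
river: ρ → (-21,29,21)
river: ρ → (21,13,-29)
river: ρ → (-29,45,5)
river: ρ → (5,45,-29)
river: ρ → (-29,13,21)
river: ρ → (21,29,-21)
river: ρ → (-21,13,29)
river: ρ → (29,45,-5)
river: ρ → (-5,45,29)
river: ρ → (29,13,-21)
ρ-cycle length = 10 (tail of 0 descent steps not counted)

10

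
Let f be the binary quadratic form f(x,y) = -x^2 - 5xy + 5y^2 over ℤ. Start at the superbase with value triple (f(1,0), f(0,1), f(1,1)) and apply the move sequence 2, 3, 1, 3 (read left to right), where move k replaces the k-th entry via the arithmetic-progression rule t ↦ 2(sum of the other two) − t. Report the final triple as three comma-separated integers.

start (-1,5,-1) = (f(1,0),f(0,1),f(1,1))
replace slot 2: 2·((-1)+(-1)) − 5 = -9 → (-1,-9,-1)
replace slot 3: 2·((-1)+(-9)) − (-1) = -19 → (-1,-9,-19)
replace slot 1: 2·((-9)+(-19)) − (-1) = -55 → (-55,-9,-19)
replace slot 3: 2·((-55)+(-9)) − (-19) = -109 → (-55,-9,-109)

-55,-9,-109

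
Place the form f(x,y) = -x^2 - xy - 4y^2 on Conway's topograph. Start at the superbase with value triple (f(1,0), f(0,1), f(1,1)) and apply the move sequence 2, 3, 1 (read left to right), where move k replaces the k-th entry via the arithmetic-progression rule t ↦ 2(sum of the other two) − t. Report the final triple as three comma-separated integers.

start (-1,-4,-6) = (f(1,0),f(0,1),f(1,1))
replace slot 2: 2·((-1)+(-6)) − (-4) = -10 → (-1,-10,-6)
replace slot 3: 2·((-1)+(-10)) − (-6) = -16 → (-1,-10,-16)
replace slot 1: 2·((-10)+(-16)) − (-1) = -51 → (-51,-10,-16)

-51,-10,-16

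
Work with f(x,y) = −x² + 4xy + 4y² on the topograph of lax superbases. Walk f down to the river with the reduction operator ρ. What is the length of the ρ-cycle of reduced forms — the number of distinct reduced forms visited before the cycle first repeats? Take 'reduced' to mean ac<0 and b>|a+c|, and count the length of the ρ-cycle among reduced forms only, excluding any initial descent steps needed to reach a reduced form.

D = 32, ⌊√D⌋ = 5
river: ρ → (4,4,-1)
river: ρ → (-1,4,4)
ρ-cycle length = 2 (tail of 0 descent steps not counted)

2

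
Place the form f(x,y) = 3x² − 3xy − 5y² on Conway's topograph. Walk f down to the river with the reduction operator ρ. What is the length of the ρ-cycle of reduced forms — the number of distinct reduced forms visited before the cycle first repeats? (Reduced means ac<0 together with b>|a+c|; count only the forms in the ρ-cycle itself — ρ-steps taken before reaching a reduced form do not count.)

D = 69, ⌊√D⌋ = 8
descent: ρ → (-5,3,3)  [lands on river]
river: ρ → (3,3,-5)
river: ρ → (-5,7,1)
river: ρ → (1,7,-5)
ρ-cycle length = 4 (tail of 1 descent step not counted)

4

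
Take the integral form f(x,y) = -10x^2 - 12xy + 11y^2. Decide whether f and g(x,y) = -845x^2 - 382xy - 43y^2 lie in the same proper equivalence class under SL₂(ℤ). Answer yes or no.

D₁ = 584, D₂ = 584
river cycle of f (length 8): (11, 12, -10), (-10, 8, 13), (13, 18, -5), (-5, 22, 5), (5, 18, -13), (-13, 8, 10), (10, 12, -11), (-11, 10, 11)
river cycle of g (length 8): (-5, 22, 5), (5, 18, -13), (-13, 8, 10), (10, 12, -11), (-11, 10, 11), (11, 12, -10), (-10, 8, 13), (13, 18, -5)
cycles coincide ⇒ equivalent

yes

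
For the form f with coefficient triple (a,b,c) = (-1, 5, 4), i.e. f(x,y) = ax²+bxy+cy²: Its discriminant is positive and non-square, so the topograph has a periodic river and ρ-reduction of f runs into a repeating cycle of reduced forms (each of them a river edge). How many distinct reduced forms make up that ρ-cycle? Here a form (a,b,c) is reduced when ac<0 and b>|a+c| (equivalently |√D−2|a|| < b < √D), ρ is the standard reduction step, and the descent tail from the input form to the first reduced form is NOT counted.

D = 41, ⌊√D⌋ = 6
river: ρ → (4,3,-2)
river: ρ → (-2,5,2)
river: ρ → (2,3,-4)
river: ρ → (-4,5,1)
river: ρ → (1,5,-4)
river: ρ → (-4,3,2)
river: ρ → (2,5,-2)
river: ρ → (-2,3,4)
river: ρ → (4,5,-1)
river: ρ → (-1,5,4)
ρ-cycle length = 10 (tail of 0 descent steps not counted)

10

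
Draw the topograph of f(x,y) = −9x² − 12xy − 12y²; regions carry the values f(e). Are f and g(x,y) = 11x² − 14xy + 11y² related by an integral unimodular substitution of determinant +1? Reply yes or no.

D₁ = -288, D₂ = -288
f is negative-definite; reduce −f:
−f: translate: b→-6 (≡12 mod 18), so (9,12,12)→(9,-6,9)
−f: flip: (9,-6,9)→(9,6,9)
−f: reduced (well bottom): (9,6,9) with a≤c, −a<b≤a
flip sign back: reduced form of f is (-9,-6,-9)
g: translate: b→8 (≡-14 mod 22), so (11,-14,11)→(11,8,8)
g: flip: (11,8,8)→(8,-8,11)
g: translate: b→8 (≡-8 mod 16), so (8,-8,11)→(8,8,11)
g: reduced (well bottom): (8,8,11) with a≤c, −a<b≤a
reduced forms (-9, -6, -9) vs (8, 8, 11) ⇒ inequivalent

no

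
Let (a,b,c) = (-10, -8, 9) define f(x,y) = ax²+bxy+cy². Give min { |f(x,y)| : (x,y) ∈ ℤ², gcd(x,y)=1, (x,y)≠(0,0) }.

descent: ρ → (9,8,-10)  [lands on river]
river: ρ → (-10,12,7)
river: ρ → (7,16,-6)
river: ρ → (-6,20,1)
river: ρ → (1,20,-6)
river: ρ → (-6,16,7)
river: ρ → (7,12,-10)
river: ρ → (-10,8,9)
river: ρ → (9,10,-9)
river: ρ → (-9,8,10)
river: ρ → (10,12,-7)
river: ρ → (-7,16,6)
river: ρ → (6,20,-1)
river: ρ → (-1,20,6)
river: ρ → (6,16,-7)
river: ρ → (-7,12,10)
river: ρ → (10,8,-9)
river: ρ → (-9,10,9)
closes: descent 1, river 18
min |a| on river = 1

1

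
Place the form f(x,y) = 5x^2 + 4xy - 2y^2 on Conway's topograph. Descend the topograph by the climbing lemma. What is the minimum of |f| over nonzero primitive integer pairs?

river: ρ → (-2,4,5)
river: ρ → (5,6,-1)
river: ρ → (-1,6,5)
river: ρ → (5,4,-2)
closes: descent 0, river 4
min |a| on river = 1

1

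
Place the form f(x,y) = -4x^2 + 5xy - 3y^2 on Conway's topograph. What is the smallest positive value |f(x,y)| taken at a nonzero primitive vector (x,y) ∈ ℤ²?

translate: b→3 (≡-5 mod 8), so (4,-5,3)→(4,3,2)
flip: (4,3,2)→(2,-3,4)
translate: b→1 (≡-3 mod 4), so (2,-3,4)→(2,1,3)
reduced (well bottom): (2,1,3) with a≤c, −a<b≤a
well minimum |f| = |-2| = 2 (negative-definite)

2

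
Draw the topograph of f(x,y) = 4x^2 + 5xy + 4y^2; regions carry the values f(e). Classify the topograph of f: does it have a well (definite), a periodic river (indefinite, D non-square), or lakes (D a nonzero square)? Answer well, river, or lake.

D = b²−4ac = 5² − 4·4·4 = -39
D < 0 ⇒ definite ⇒ every region one sign ⇒ single well

well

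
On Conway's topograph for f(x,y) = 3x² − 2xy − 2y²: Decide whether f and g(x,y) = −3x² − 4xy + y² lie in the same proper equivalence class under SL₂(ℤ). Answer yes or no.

D₁ = 28, D₂ = 28
river cycle of f (length 4): (-2, 2, 3), (3, 4, -1), (-1, 4, 3), (3, 2, -2)
river cycle of g (length 4): (1, 4, -3), (-3, 2, 2), (2, 2, -3), (-3, 4, 1)
cycles differ ⇒ inequivalent

no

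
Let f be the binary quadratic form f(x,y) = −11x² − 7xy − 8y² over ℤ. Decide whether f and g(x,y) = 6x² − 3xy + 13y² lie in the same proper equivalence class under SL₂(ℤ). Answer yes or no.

D₁ = -303, D₂ = -303
f is negative-definite; reduce −f:
−f: flip: (11,7,8)→(8,-7,11)
−f: reduced (well bottom): (8,-7,11) with a≤c, −a<b≤a
flip sign back: reduced form of f is (-8,7,-11)
g: reduced (well bottom): (6,-3,13) with a≤c, −a<b≤a
reduced forms (-8, 7, -11) vs (6, -3, 13) ⇒ inequivalent

no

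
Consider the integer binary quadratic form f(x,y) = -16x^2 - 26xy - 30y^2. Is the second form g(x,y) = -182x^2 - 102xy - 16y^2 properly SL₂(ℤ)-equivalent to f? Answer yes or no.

D₁ = -1244, D₂ = -1244
f is negative-definite; reduce −f:
−f: translate: b→-6 (≡26 mod 32), so (16,26,30)→(16,-6,20)
−f: reduced (well bottom): (16,-6,20) with a≤c, −a<b≤a
flip sign back: reduced form of f is (-16,6,-20)
g is negative-definite; reduce −g:
−g: flip: (182,102,16)→(16,-102,182)
−g: translate: b→-6 (≡-102 mod 32), so (16,-102,182)→(16,-6,20)
−g: reduced (well bottom): (16,-6,20) with a≤c, −a<b≤a
flip sign back: reduced form of g is (-16,6,-20)
reduced forms (-16, 6, -20) vs (-16, 6, -20) ⇒ equivalent

yes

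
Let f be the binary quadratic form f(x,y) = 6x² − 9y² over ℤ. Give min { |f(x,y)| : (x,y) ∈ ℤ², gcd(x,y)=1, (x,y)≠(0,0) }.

descent: ρ → (-9,0,6)
descent: ρ → (6,12,-3)  [lands on river]
river: ρ → (-3,12,6)
closes: descent 2, river 2
min |a| on river = 3

3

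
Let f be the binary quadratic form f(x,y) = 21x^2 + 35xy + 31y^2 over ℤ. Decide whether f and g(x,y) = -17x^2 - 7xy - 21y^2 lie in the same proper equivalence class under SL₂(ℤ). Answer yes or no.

D₁ = -1379, D₂ = -1379
f: translate: b→-7 (≡35 mod 42), so (21,35,31)→(21,-7,17)
f: flip: (21,-7,17)→(17,7,21)
f: reduced (well bottom): (17,7,21) with a≤c, −a<b≤a
g is negative-definite; reduce −g:
−g: reduced (well bottom): (17,7,21) with a≤c, −a<b≤a
flip sign back: reduced form of g is (-17,-7,-21)
reduced forms (17, 7, 21) vs (-17, -7, -21) ⇒ inequivalent

no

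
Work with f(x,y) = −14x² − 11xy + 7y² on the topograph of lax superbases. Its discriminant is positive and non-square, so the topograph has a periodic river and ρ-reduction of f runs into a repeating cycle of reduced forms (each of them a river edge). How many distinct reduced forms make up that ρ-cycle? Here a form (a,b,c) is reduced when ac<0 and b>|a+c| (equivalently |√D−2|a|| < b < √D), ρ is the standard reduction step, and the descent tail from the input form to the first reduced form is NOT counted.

D = 513, ⌊√D⌋ = 22
descent: ρ → (7,11,-14)  [lands on river]
river: ρ → (-14,17,4)
river: ρ → (4,15,-18)
river: ρ → (-18,21,1)
river: ρ → (1,21,-18)
river: ρ → (-18,15,4)
river: ρ → (4,17,-14)
river: ρ → (-14,11,7)
river: ρ → (7,17,-8)
river: ρ → (-8,15,9)
river: ρ → (9,21,-2)
river: ρ → (-2,19,19)
river: ρ → (19,19,-2)
river: ρ → (-2,21,9)
river: ρ → (9,15,-8)
river: ρ → (-8,17,7)
ρ-cycle length = 16 (tail of 1 descent step not counted)

16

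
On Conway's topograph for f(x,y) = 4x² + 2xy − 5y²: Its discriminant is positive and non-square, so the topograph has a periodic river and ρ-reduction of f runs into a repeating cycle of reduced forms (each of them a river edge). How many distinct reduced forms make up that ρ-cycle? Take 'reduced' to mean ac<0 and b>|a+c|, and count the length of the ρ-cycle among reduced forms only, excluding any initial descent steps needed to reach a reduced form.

D = 84, ⌊√D⌋ = 9
river: ρ → (-5,8,1)
river: ρ → (1,8,-5)
river: ρ → (-5,2,4)
river: ρ → (4,6,-3)
river: ρ → (-3,6,4)
river: ρ → (4,2,-5)
ρ-cycle length = 6 (tail of 0 descent steps not counted)

6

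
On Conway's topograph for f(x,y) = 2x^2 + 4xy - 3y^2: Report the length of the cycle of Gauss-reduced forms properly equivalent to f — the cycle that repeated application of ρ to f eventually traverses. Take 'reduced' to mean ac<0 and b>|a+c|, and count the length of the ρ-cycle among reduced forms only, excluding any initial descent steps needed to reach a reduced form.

D = 40, ⌊√D⌋ = 6
river: ρ → (-3,2,3)
river: ρ → (3,4,-2)
river: ρ → (-2,4,3)
river: ρ → (3,2,-3)
river: ρ → (-3,4,2)
river: ρ → (2,4,-3)
ρ-cycle length = 6 (tail of 0 descent steps not counted)

6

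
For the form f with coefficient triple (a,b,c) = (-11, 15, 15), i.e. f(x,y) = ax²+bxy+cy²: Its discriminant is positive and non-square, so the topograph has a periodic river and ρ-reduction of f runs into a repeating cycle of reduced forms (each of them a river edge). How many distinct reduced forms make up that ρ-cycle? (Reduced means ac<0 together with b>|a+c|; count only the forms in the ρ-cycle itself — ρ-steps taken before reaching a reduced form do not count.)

D = 885, ⌊√D⌋ = 29
river: ρ → (15,15,-11)
river: ρ → (-11,29,1)
river: ρ → (1,29,-11)
river: ρ → (-11,15,15)
ρ-cycle length = 4 (tail of 0 descent steps not counted)

4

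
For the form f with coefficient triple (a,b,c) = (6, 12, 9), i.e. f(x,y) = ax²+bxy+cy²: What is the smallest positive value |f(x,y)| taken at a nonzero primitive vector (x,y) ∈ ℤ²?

translate: b→0 (≡12 mod 12), so (6,12,9)→(6,0,3)
flip: (6,0,3)→(3,0,6)
reduced (well bottom): (3,0,6) with a≤c, −a<b≤a
well minimum = a = 3

3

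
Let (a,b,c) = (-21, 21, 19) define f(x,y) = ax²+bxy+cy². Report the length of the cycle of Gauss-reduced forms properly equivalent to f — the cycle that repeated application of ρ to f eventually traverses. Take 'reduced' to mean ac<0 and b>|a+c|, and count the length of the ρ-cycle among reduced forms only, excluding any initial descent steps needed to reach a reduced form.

D = 2037, ⌊√D⌋ = 45
river: ρ → (19,17,-23)
river: ρ → (-23,29,13)
river: ρ → (13,23,-29)
river: ρ → (-29,35,7)
river: ρ → (7,35,-29)
river: ρ → (-29,23,13)
river: ρ → (13,29,-23)
river: ρ → (-23,17,19)
river: ρ → (19,21,-21)
river: ρ → (-21,21,19)
ρ-cycle length = 10 (tail of 0 descent steps not counted)

10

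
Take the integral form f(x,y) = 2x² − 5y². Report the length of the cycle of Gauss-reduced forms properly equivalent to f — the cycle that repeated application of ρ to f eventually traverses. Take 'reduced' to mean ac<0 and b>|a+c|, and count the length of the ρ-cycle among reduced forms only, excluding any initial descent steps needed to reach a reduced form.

D = 40, ⌊√D⌋ = 6
descent: ρ → (-5,0,2)
descent: ρ → (2,4,-3)  [lands on river]
river: ρ → (-3,2,3)
river: ρ → (3,4,-2)
river: ρ → (-2,4,3)
river: ρ → (3,2,-3)
river: ρ → (-3,4,2)
ρ-cycle length = 6 (tail of 2 descent steps not counted)

6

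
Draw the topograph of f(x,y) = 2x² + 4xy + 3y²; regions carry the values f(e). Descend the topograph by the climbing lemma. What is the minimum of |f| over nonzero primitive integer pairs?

translate: b→0 (≡4 mod 4), so (2,4,3)→(2,0,1)
flip: (2,0,1)→(1,0,2)
reduced (well bottom): (1,0,2) with a≤c, −a<b≤a
well minimum = a = 1

1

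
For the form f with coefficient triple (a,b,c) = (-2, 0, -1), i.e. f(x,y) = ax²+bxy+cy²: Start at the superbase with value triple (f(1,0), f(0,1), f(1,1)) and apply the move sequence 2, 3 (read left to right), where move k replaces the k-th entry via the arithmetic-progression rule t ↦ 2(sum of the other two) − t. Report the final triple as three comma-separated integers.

start (-2,-1,-3) = (f(1,0),f(0,1),f(1,1))
replace slot 2: 2·((-2)+(-3)) − (-1) = -9 → (-2,-9,-3)
replace slot 3: 2·((-2)+(-9)) − (-3) = -19 → (-2,-9,-19)

-2,-9,-19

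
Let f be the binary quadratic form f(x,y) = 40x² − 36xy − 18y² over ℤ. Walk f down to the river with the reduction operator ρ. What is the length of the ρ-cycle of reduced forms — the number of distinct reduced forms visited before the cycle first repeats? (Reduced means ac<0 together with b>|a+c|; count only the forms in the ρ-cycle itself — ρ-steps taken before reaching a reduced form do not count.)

D = 4176, ⌊√D⌋ = 64
descent: ρ → (-18,36,40)  [lands on river]
river: ρ → (40,44,-14)
river: ρ → (-14,40,46)
river: ρ → (46,52,-8)
river: ρ → (-8,60,18)
river: ρ → (18,48,-26)
river: ρ → (-26,56,10)
river: ρ → (10,64,-2)
river: ρ → (-2,64,10)
river: ρ → (10,56,-26)
river: ρ → (-26,48,18)
river: ρ → (18,60,-8)
river: ρ → (-8,52,46)
river: ρ → (46,40,-14)
river: ρ → (-14,44,40)
river: ρ → (40,36,-18)
ρ-cycle length = 16 (tail of 1 descent step not counted)

16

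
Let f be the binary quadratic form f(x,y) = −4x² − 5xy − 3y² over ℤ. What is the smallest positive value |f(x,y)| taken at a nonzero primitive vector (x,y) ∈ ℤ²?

translate: b→-3 (≡5 mod 8), so (4,5,3)→(4,-3,2)
flip: (4,-3,2)→(2,3,4)
translate: b→-1 (≡3 mod 4), so (2,3,4)→(2,-1,3)
reduced (well bottom): (2,-1,3) with a≤c, −a<b≤a
well minimum |f| = |-2| = 2 (negative-definite)

2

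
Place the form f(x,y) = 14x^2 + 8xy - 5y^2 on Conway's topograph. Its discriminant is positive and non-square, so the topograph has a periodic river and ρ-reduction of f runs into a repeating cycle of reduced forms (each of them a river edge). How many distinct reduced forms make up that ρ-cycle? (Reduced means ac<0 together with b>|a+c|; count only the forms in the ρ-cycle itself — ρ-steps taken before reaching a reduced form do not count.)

D = 344, ⌊√D⌋ = 18
descent: ρ → (-5,12,10)  [lands on river]
river: ρ → (10,8,-7)
river: ρ → (-7,6,11)
river: ρ → (11,16,-2)
river: ρ → (-2,16,11)
river: ρ → (11,6,-7)
river: ρ → (-7,8,10)
river: ρ → (10,12,-5)
river: ρ → (-5,18,1)
river: ρ → (1,18,-5)
ρ-cycle length = 10 (tail of 1 descent step not counted)

10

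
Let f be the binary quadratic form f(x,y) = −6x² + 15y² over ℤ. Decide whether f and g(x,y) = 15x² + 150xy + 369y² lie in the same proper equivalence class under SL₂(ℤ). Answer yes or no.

D₁ = 360, D₂ = 360
river cycle of f (length 6): (-6, 12, 9), (9, 6, -9), (-9, 12, 6), (6, 12, -9), (-9, 6, 9), (9, 12, -6)
river cycle of g (length 6): (-6, 12, 9), (9, 6, -9), (-9, 12, 6), (6, 12, -9), (-9, 6, 9), (9, 12, -6)
cycles coincide ⇒ equivalent

yes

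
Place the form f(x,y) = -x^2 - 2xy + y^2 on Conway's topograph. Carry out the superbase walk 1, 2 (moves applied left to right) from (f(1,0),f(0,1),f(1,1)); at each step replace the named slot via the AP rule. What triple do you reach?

start (-1,1,-2) = (f(1,0),f(0,1),f(1,1))
replace slot 1: 2·(1+(-2)) − (-1) = -1 → (-1,1,-2)
replace slot 2: 2·((-1)+(-2)) − 1 = -7 → (-1,-7,-2)

-1,-7,-2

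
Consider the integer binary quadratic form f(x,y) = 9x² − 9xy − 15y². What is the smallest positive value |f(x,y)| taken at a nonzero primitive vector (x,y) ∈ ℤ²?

descent: ρ → (-15,9,9)  [lands on river]
river: ρ → (9,9,-15)
river: ρ → (-15,21,3)
river: ρ → (3,21,-15)
closes: descent 1, river 4
min |a| on river = 3

3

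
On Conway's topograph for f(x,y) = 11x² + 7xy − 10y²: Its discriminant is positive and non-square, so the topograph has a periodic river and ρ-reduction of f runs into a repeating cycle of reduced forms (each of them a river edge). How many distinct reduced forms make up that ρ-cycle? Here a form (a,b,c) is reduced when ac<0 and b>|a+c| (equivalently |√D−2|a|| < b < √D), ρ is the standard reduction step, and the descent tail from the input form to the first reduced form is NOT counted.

D = 489, ⌊√D⌋ = 22
river: ρ → (-10,13,8)
river: ρ → (8,19,-4)
river: ρ → (-4,21,3)
river: ρ → (3,21,-4)
river: ρ → (-4,19,8)
river: ρ → (8,13,-10)
river: ρ → (-10,7,11)
river: ρ → (11,15,-6)
river: ρ → (-6,21,2)
river: ρ → (2,19,-16)
river: ρ → (-16,13,5)
river: ρ → (5,17,-10)
river: ρ → (-10,3,12)
river: ρ → (12,21,-1)
river: ρ → (-1,21,12)
river: ρ → (12,3,-10)
river: ρ → (-10,17,5)
river: ρ → (5,13,-16)
river: ρ → (-16,19,2)
river: ρ → (2,21,-6)
river: ρ → (-6,15,11)
river: ρ → (11,7,-10)
ρ-cycle length = 22 (tail of 0 descent steps not counted)

22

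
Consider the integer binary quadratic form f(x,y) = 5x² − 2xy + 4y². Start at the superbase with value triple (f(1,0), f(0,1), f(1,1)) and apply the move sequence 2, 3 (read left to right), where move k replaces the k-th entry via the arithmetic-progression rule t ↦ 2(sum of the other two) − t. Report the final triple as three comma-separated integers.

start (5,4,7) = (f(1,0),f(0,1),f(1,1))
replace slot 2: 2·(5+7) − 4 = 20 → (5,20,7)
replace slot 3: 2·(5+20) − 7 = 43 → (5,20,43)

5,20,43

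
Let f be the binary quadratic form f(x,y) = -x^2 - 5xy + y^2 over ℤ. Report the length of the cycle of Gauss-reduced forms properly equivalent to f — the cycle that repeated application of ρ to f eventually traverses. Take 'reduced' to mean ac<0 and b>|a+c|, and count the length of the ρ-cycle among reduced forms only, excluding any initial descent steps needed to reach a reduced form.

D = 29, ⌊√D⌋ = 5
descent: ρ → (1,5,-1)  [lands on river]
river: ρ → (-1,5,1)
ρ-cycle length = 2 (tail of 1 descent step not counted)

2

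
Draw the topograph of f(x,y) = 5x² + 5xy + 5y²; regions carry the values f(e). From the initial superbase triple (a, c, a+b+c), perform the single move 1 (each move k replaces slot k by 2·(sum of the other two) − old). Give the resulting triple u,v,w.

start (5,5,15) = (f(1,0),f(0,1),f(1,1))
replace slot 1: 2·(5+15) − 5 = 35 → (35,5,15)

35,5,15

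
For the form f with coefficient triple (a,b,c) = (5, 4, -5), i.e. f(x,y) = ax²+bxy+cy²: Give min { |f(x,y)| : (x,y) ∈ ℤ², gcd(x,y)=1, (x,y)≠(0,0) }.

river: ρ → (-5,6,4)
river: ρ → (4,10,-1)
river: ρ → (-1,10,4)
river: ρ → (4,6,-5)
river: ρ → (-5,4,5)
river: ρ → (5,6,-4)
river: ρ → (-4,10,1)
river: ρ → (1,10,-4)
river: ρ → (-4,6,5)
river: ρ → (5,4,-5)
closes: descent 0, river 10
min |a| on river = 1

1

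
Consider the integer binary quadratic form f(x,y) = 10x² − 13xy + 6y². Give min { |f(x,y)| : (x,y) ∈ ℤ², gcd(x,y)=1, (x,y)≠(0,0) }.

translate: b→7 (≡-13 mod 20), so (10,-13,6)→(10,7,3)
flip: (10,7,3)→(3,-7,10)
translate: b→-1 (≡-7 mod 6), so (3,-7,10)→(3,-1,6)
reduced (well bottom): (3,-1,6) with a≤c, −a<b≤a
well minimum = a = 3

3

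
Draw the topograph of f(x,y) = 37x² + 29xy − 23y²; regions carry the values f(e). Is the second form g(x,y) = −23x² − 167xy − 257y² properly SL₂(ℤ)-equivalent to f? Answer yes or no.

D₁ = 4245, D₂ = 4245
river cycle of f (length 6): (-23, 63, 3), (3, 63, -23), (-23, 29, 37), (37, 45, -15), (-15, 45, 37), (37, 29, -23)
river cycle of g (length 6): (-23, 63, 3), (3, 63, -23), (-23, 29, 37), (37, 45, -15), (-15, 45, 37), (37, 29, -23)
cycles coincide ⇒ equivalent

yes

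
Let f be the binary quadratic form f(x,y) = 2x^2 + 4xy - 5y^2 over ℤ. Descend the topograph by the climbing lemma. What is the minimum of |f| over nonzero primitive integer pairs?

river: ρ → (-5,6,1)
river: ρ → (1,6,-5)
river: ρ → (-5,4,2)
river: ρ → (2,4,-5)
closes: descent 0, river 4
min |a| on river = 1

1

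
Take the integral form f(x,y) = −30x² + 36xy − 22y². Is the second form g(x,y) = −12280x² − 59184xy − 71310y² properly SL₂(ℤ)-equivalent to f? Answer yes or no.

D₁ = -1344, D₂ = -1344
f is negative-definite; reduce −f:
−f: translate: b→24 (≡-36 mod 60), so (30,-36,22)→(30,24,16)
−f: flip: (30,24,16)→(16,-24,30)
−f: translate: b→8 (≡-24 mod 32), so (16,-24,30)→(16,8,22)
−f: reduced (well bottom): (16,8,22) with a≤c, −a<b≤a
flip sign back: reduced form of f is (-16,-8,-22)
g is negative-definite; reduce −g:
−g: translate: b→10064 (≡59184 mod 24560), so (12280,59184,71310)→(12280,10064,2062)
−g: flip: (12280,10064,2062)→(2062,-10064,12280)
−g: translate: b→-1816 (≡-10064 mod 4124), so (2062,-10064,12280)→(2062,-1816,400)
−g: flip: (2062,-1816,400)→(400,1816,2062)
−g: translate: b→216 (≡1816 mod 800), so (400,1816,2062)→(400,216,30)
−g: flip: (400,216,30)→(30,-216,400)
−g: translate: b→24 (≡-216 mod 60), so (30,-216,400)→(30,24,16)
−g: flip: (30,24,16)→(16,-24,30)
−g: translate: b→8 (≡-24 mod 32), so (16,-24,30)→(16,8,22)
−g: reduced (well bottom): (16,8,22) with a≤c, −a<b≤a
flip sign back: reduced form of g is (-16,-8,-22)
reduced forms (-16, -8, -22) vs (-16, -8, -22) ⇒ equivalent

yes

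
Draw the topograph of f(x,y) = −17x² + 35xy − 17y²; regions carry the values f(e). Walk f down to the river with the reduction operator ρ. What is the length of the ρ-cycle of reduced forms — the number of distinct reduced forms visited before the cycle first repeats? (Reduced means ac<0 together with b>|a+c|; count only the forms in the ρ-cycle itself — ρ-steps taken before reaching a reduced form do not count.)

D = 69, ⌊√D⌋ = 8
descent: ρ → (-17,-1,1)
descent: ρ → (1,7,-5)  [lands on river]
river: ρ → (-5,3,3)
river: ρ → (3,3,-5)
river: ρ → (-5,7,1)
ρ-cycle length = 4 (tail of 2 descent steps not counted)

4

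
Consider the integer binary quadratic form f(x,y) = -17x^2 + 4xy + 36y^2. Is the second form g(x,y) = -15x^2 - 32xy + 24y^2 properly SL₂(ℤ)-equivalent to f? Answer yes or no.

D₁ = 2464, D₂ = 2464
river cycle of f (length 14): (-17, 38, 15), (15, 22, -33), (-33, 44, 4), (4, 44, -33), (-33, 22, 15), (15, 38, -17), (-17, 30, 23), (23, 16, -24), (-24, 32, 15), (15, 28, -28), … (4 more)
river cycle of g (length 14): (24, 32, -15), (-15, 28, 28), (28, 28, -15), (-15, 32, 24), (24, 16, -23), (-23, 30, 17), (17, 38, -15), (-15, 22, 33), (33, 44, -4), (-4, 44, 33), … (4 more)
cycles differ ⇒ inequivalent

no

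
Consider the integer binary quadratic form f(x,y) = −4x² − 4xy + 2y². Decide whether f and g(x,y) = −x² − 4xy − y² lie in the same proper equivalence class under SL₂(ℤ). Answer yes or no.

D₁ = 48, D₂ = 12
discriminants differ ⇒ not SL₂(ℤ)-equivalent

no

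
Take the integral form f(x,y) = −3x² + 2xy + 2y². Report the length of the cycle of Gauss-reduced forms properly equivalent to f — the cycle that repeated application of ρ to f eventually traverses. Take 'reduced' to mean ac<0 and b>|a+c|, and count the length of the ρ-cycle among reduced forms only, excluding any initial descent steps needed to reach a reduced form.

D = 28, ⌊√D⌋ = 5
river: ρ → (2,2,-3)
river: ρ → (-3,4,1)
river: ρ → (1,4,-3)
river: ρ → (-3,2,2)
ρ-cycle length = 4 (tail of 0 descent steps not counted)

4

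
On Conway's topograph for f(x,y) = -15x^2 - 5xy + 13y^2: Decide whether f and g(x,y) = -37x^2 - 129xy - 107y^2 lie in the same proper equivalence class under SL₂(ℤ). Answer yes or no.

D₁ = 805, D₂ = 805
river cycle of f (length 8): (13, 5, -15), (-15, 25, 3), (3, 23, -23), (-23, 23, 3), (3, 25, -15), (-15, 5, 13), (13, 21, -7), (-7, 21, 13)
river cycle of g (length 8): (-15, 25, 3), (3, 23, -23), (-23, 23, 3), (3, 25, -15), (-15, 5, 13), (13, 21, -7), (-7, 21, 13), (13, 5, -15)
cycles coincide ⇒ equivalent

yes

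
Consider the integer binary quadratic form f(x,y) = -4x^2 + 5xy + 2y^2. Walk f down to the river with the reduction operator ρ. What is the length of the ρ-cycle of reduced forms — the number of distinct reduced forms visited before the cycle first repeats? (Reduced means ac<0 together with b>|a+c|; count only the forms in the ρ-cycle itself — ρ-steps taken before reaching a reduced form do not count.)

D = 57, ⌊√D⌋ = 7
river: ρ → (2,7,-1)
river: ρ → (-1,7,2)
river: ρ → (2,5,-4)
river: ρ → (-4,3,3)
river: ρ → (3,3,-4)
river: ρ → (-4,5,2)
ρ-cycle length = 6 (tail of 0 descent steps not counted)

6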